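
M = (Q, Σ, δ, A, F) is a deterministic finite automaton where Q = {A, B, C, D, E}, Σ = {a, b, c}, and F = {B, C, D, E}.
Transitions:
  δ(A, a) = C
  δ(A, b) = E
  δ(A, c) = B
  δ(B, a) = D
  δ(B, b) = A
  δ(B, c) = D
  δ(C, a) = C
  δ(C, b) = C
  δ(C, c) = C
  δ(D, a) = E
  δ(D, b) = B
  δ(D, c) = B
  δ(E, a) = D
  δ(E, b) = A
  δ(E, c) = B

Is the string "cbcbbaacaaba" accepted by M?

A --c--> B
B --b--> A
A --c--> B
B --b--> A
A --b--> E
E --a--> D
D --a--> E
E --c--> B
B --a--> D
D --a--> E
E --b--> A
A --a--> C
End in state C, which is an accepting state.

accepted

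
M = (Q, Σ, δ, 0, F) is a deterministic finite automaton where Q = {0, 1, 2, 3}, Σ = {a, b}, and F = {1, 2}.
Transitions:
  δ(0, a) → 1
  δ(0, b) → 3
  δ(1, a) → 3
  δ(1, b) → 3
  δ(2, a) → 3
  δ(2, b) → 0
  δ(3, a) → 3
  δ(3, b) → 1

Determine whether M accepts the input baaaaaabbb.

accepted

0 --b--> 3
3 --a--> 3
3 --a--> 3
3 --a--> 3
3 --a--> 3
3 --a--> 3
3 --a--> 3
3 --b--> 1
1 --b--> 3
3 --b--> 1
End in state 1, which is an accepting state.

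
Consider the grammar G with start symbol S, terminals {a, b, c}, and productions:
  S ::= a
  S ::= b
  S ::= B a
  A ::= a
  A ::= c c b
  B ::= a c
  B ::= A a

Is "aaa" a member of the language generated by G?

S ⇒ Ba ⇒ Aaa ⇒ aaa

yes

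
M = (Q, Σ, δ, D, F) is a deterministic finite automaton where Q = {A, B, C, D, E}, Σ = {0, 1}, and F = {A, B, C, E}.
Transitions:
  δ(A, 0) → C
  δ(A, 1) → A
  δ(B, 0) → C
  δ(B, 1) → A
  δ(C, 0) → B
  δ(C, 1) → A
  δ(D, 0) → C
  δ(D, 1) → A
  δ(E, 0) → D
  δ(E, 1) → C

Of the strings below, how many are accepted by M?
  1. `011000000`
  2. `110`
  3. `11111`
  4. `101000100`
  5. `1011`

`011000000`: accepted
`110`: accepted
`11111`: accepted
`101000100`: accepted
`1011`: accepted

5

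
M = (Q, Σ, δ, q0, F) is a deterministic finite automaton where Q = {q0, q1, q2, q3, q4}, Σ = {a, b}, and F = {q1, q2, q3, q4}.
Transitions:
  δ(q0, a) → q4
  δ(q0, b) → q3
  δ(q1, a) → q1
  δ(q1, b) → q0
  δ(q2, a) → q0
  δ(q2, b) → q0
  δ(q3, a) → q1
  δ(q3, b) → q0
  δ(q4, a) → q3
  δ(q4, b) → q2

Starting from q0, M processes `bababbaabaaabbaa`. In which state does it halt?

q0 --b--> q3
q3 --a--> q1
q1 --b--> q0
q0 --a--> q4
q4 --b--> q2
q2 --b--> q0
q0 --a--> q4
q4 --a--> q3
q3 --b--> q0
q0 --a--> q4
q4 --a--> q3
q3 --a--> q1
q1 --b--> q0
q0 --b--> q3
q3 --a--> q1
q1 --a--> q1

q1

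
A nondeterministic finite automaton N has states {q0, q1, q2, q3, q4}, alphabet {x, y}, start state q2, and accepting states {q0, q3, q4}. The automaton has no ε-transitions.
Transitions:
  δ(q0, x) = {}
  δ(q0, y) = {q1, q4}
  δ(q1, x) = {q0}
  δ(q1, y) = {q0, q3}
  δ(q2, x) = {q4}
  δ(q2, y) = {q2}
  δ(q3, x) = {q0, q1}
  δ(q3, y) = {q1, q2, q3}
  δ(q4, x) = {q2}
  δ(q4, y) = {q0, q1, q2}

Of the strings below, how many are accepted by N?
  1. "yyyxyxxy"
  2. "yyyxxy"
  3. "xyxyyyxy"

1

"yyyxyxxy": rejected
"yyyxxy": rejected
"xyxyyyxy": accepted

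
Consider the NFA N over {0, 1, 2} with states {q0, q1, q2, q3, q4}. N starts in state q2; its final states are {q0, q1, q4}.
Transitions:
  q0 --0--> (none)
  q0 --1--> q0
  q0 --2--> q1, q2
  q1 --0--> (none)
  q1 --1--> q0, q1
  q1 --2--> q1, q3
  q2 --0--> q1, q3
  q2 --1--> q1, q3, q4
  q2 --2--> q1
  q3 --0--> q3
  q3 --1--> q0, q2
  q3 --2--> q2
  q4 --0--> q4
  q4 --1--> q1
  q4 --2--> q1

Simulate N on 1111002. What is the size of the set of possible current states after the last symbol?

1

Start: {q2}
read 1: {q1, q3, q4}
read 1: {q0, q1, q2}
read 1: {q0, q1, q3, q4}
read 1: {q0, q1, q2}
read 0: {q1, q3}
read 0: {q3}
read 2: {q2}
Final reachable set {q2} has 1 state.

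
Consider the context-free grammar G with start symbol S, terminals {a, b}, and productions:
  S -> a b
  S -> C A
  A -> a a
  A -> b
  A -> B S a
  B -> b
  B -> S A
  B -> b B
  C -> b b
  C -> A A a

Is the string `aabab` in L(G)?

S ⇒ CA ⇒ AAaA ⇒ aaAaA ⇒ aabaA ⇒ aabab

yes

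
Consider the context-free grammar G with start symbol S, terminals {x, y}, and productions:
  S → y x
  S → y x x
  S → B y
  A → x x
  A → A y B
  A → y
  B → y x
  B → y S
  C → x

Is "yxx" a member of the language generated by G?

yes

S ⇒ yxx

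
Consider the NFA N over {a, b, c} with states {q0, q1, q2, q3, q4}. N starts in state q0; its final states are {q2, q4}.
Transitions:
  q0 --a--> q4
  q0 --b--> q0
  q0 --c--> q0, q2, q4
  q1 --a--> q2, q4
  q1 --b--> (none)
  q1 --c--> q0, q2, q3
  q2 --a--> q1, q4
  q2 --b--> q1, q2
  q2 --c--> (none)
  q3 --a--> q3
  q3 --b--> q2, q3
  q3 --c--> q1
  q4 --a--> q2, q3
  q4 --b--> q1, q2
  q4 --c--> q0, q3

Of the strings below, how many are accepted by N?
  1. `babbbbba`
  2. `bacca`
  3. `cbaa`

`babbbbba`: accepted
`bacca`: accepted
`cbaa`: accepted

3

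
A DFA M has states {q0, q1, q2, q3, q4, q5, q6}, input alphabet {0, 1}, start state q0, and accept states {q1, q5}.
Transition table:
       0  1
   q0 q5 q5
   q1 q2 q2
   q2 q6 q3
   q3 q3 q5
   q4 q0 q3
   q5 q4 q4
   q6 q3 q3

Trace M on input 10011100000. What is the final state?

q3

q0 --1--> q5
q5 --0--> q4
q4 --0--> q0
q0 --1--> q5
q5 --1--> q4
q4 --1--> q3
q3 --0--> q3
q3 --0--> q3
q3 --0--> q3
q3 --0--> q3
q3 --0--> q3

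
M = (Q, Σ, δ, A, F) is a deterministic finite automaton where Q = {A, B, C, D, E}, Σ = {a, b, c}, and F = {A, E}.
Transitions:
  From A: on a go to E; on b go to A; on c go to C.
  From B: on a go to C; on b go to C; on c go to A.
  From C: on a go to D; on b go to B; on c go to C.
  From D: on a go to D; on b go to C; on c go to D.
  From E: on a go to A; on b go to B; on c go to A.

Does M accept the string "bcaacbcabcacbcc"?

A --b--> A
A --c--> C
C --a--> D
D --a--> D
D --c--> D
D --b--> C
C --c--> C
C --a--> D
D --b--> C
C --c--> C
C --a--> D
D --c--> D
D --b--> C
C --c--> C
C --c--> C
End in state C, which is not an accepting state.

rejected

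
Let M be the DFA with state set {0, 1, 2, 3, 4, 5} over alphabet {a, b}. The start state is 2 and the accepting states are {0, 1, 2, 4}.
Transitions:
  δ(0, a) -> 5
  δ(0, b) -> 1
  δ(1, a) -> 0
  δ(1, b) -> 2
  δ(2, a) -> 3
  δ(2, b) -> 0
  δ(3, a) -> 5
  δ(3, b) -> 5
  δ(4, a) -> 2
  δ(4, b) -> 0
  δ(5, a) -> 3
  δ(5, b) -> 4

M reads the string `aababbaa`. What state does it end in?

5

2 --a--> 3
3 --a--> 5
5 --b--> 4
4 --a--> 2
2 --b--> 0
0 --b--> 1
1 --a--> 0
0 --a--> 5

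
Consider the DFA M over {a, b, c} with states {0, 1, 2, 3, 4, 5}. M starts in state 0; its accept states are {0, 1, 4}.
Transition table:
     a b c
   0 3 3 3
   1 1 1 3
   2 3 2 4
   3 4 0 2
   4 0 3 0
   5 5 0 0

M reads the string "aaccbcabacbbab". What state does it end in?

0 --a--> 3
3 --a--> 4
4 --c--> 0
0 --c--> 3
3 --b--> 0
0 --c--> 3
3 --a--> 4
4 --b--> 3
3 --a--> 4
4 --c--> 0
0 --b--> 3
3 --b--> 0
0 --a--> 3
3 --b--> 0

0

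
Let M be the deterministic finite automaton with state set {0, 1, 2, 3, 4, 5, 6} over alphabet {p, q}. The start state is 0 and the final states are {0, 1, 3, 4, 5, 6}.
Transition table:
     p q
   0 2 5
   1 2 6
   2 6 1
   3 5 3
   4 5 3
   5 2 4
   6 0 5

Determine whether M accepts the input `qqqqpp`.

0 --q--> 5
5 --q--> 4
4 --q--> 3
3 --q--> 3
3 --p--> 5
5 --p--> 2
End in state 2, which is not an accepting state.

rejected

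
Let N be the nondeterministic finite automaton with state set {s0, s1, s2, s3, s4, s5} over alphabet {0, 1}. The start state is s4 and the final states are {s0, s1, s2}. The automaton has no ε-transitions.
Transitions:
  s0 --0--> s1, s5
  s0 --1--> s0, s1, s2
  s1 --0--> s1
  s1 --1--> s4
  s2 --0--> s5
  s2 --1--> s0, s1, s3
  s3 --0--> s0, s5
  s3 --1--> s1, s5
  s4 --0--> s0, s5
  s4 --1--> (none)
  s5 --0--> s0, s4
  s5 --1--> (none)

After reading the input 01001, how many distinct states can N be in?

4

Start: {s4}
read 0: {s0, s5}
read 1: {s0, s1, s2}
read 0: {s1, s5}
read 0: {s0, s1, s4}
read 1: {s0, s1, s2, s4}
Final reachable set {s0, s1, s2, s4} has 4 states.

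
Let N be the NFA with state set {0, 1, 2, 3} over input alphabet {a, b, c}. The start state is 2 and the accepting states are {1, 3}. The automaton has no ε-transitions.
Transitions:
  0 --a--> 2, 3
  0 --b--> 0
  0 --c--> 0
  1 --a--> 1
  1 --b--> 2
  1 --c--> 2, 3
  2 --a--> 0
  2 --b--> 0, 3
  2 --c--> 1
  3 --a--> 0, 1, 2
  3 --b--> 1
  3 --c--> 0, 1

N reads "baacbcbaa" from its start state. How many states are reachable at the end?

Start: {2}
read b: {0, 3}
read a: {0, 1, 2, 3}
read a: {0, 1, 2, 3}
read c: {0, 1, 2, 3}
read b: {0, 1, 2, 3}
read c: {0, 1, 2, 3}
read b: {0, 1, 2, 3}
read a: {0, 1, 2, 3}
read a: {0, 1, 2, 3}
Final reachable set {0, 1, 2, 3} has 4 states.

4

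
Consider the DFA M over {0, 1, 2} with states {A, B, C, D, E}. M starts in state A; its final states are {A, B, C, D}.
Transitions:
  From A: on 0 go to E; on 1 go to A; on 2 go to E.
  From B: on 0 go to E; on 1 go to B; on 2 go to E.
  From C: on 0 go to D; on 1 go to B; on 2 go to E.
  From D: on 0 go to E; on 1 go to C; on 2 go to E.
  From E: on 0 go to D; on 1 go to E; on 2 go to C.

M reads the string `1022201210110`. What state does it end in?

A --1--> A
A --0--> E
E --2--> C
C --2--> E
E --2--> C
C --0--> D
D --1--> C
C --2--> E
E --1--> E
E --0--> D
D --1--> C
C --1--> B
B --0--> E

E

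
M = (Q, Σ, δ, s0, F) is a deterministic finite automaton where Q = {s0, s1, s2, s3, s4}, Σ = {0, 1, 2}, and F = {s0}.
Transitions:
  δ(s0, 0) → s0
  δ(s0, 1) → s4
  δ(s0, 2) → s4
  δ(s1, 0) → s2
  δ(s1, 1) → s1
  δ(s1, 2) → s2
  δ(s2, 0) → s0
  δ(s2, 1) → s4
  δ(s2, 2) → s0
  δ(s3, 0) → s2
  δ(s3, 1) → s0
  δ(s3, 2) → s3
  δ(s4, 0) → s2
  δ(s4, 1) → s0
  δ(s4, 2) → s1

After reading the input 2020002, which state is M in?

s4

s0 --2--> s4
s4 --0--> s2
s2 --2--> s0
s0 --0--> s0
s0 --0--> s0
s0 --0--> s0
s0 --2--> s4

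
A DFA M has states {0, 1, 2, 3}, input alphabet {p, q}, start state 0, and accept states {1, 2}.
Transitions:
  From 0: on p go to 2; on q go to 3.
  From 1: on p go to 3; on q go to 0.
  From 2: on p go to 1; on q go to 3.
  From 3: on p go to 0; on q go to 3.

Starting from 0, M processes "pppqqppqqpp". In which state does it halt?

0 --p--> 2
2 --p--> 1
1 --p--> 3
3 --q--> 3
3 --q--> 3
3 --p--> 0
0 --p--> 2
2 --q--> 3
3 --q--> 3
3 --p--> 0
0 --p--> 2

2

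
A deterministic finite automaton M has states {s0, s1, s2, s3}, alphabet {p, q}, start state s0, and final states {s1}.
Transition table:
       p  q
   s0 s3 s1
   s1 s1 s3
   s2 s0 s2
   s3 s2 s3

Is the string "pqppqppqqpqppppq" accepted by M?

accepted

s0 --p--> s3
s3 --q--> s3
s3 --p--> s2
s2 --p--> s0
s0 --q--> s1
s1 --p--> s1
s1 --p--> s1
s1 --q--> s3
s3 --q--> s3
s3 --p--> s2
s2 --q--> s2
s2 --p--> s0
s0 --p--> s3
s3 --p--> s2
s2 --p--> s0
s0 --q--> s1
End in state s1, which is an accepting state.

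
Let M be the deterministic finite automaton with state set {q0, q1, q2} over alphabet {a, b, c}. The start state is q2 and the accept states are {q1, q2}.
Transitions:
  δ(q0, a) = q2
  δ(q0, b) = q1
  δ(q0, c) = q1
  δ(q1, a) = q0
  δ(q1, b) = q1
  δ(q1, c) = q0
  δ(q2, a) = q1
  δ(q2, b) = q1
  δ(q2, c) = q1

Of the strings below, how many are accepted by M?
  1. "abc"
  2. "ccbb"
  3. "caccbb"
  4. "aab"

3

"abc": rejected
"ccbb": accepted
"caccbb": accepted
"aab": accepted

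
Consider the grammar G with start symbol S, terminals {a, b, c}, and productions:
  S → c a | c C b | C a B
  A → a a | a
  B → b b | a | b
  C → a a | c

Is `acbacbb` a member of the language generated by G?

no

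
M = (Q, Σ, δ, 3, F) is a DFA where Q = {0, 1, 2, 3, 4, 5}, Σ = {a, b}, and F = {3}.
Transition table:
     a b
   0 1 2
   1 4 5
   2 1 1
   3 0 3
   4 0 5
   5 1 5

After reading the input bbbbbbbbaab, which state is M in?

3 --b--> 3
3 --b--> 3
3 --b--> 3
3 --b--> 3
3 --b--> 3
3 --b--> 3
3 --b--> 3
3 --b--> 3
3 --a--> 0
0 --a--> 1
1 --b--> 5

5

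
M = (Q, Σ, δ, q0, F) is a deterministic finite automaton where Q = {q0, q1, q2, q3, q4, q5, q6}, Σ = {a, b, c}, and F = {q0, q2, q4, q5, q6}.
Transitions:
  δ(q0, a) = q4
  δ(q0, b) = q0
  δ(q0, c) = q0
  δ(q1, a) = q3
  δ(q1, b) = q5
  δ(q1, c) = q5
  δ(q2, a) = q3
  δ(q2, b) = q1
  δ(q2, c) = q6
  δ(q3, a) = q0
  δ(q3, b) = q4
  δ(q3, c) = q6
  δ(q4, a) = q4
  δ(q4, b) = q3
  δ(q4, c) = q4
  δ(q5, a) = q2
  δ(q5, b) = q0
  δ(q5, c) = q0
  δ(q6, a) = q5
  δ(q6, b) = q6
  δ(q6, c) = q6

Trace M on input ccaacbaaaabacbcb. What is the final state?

q0

q0 --c--> q0
q0 --c--> q0
q0 --a--> q4
q4 --a--> q4
q4 --c--> q4
q4 --b--> q3
q3 --a--> q0
q0 --a--> q4
q4 --a--> q4
q4 --a--> q4
q4 --b--> q3
q3 --a--> q0
q0 --c--> q0
q0 --b--> q0
q0 --c--> q0
q0 --b--> q0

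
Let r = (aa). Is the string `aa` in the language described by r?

yes

Split as a·a: a matches a and a matches a.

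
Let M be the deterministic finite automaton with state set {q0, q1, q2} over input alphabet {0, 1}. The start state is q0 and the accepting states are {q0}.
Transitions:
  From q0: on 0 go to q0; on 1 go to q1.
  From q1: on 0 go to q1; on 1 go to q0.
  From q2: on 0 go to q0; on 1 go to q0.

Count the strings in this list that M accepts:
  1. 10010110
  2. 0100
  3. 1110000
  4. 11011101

2

10010110: accepted
0100: rejected
1110000: rejected
11011101: accepted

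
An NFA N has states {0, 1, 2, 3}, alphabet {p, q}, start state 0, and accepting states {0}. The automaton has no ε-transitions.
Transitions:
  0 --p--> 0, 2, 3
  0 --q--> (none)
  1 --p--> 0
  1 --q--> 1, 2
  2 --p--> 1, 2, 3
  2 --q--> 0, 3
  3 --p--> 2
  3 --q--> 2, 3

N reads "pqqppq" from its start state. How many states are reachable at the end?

Start: {0}
read p: {0, 2, 3}
read q: {0, 2, 3}
read q: {0, 2, 3}
read p: {0, 1, 2, 3}
read p: {0, 1, 2, 3}
read q: {0, 1, 2, 3}
Final reachable set {0, 1, 2, 3} has 4 states.

4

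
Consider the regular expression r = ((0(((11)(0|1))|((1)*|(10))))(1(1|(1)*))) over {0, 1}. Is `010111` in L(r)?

yes

Split as 010·111: (0(((11)(0|1))|((1)*|(10)))) matches 010 and (1(1|(1)*)) matches 111.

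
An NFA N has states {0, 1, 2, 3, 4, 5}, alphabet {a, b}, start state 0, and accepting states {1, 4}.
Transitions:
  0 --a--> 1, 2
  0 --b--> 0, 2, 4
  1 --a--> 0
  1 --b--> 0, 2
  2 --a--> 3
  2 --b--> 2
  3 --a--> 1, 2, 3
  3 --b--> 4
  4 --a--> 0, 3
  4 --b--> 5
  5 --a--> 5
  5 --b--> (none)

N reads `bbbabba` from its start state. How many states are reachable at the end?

Start: {0}
read b: {0, 2, 4}
read b: {0, 2, 4, 5}
read b: {0, 2, 4, 5}
read a: {0, 1, 2, 3, 5}
read b: {0, 2, 4}
read b: {0, 2, 4, 5}
read a: {0, 1, 2, 3, 5}
Final reachable set {0, 1, 2, 3, 5} has 5 states.

5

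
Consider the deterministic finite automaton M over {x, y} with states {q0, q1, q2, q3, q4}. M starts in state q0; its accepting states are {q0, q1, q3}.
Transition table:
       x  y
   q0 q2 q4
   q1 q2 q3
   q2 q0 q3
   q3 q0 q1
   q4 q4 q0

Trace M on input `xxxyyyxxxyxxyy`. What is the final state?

q0 --x--> q2
q2 --x--> q0
q0 --x--> q2
q2 --y--> q3
q3 --y--> q1
q1 --y--> q3
q3 --x--> q0
q0 --x--> q2
q2 --x--> q0
q0 --y--> q4
q4 --x--> q4
q4 --x--> q4
q4 --y--> q0
q0 --y--> q4

q4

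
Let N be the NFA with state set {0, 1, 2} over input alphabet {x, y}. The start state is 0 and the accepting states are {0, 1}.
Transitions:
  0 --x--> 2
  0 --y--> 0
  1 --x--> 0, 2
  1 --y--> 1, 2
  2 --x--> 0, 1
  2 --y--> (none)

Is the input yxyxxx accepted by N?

rejected

Start: {0}
read y: {0}
read x: {2}
read y: {}
The reachable set is empty and stays empty for the remaining 3 symbols.
Reachable ∩ accepting = {} — empty.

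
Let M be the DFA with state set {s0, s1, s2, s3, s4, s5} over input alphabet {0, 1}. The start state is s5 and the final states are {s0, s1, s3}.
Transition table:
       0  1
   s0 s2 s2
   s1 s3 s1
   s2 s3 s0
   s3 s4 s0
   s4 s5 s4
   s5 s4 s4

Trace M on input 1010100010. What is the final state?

s5 --1--> s4
s4 --0--> s5
s5 --1--> s4
s4 --0--> s5
s5 --1--> s4
s4 --0--> s5
s5 --0--> s4
s4 --0--> s5
s5 --1--> s4
s4 --0--> s5

s5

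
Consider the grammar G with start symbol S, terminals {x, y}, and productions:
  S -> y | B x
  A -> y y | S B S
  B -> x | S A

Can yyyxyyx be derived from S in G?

yes

S ⇒ Bx ⇒ SAx ⇒ BxAx ⇒ SAxAx ⇒ yAxAx ⇒ yyyxAx ⇒ yyyxyyx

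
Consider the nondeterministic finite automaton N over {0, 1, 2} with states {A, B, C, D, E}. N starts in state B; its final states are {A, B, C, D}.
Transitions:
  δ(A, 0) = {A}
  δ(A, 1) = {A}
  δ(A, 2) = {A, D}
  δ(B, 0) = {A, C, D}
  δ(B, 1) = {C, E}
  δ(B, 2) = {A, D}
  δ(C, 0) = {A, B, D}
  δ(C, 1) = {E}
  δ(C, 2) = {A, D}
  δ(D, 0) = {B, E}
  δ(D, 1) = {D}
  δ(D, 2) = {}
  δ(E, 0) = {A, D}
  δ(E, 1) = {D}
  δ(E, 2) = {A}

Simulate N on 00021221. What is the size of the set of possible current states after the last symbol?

Start: {B}
read 0: {A, C, D}
read 0: {A, B, D, E}
read 0: {A, B, C, D, E}
read 2: {A, D}
read 1: {A, D}
read 2: {A, D}
read 2: {A, D}
read 1: {A, D}
Final reachable set {A, D} has 2 states.

2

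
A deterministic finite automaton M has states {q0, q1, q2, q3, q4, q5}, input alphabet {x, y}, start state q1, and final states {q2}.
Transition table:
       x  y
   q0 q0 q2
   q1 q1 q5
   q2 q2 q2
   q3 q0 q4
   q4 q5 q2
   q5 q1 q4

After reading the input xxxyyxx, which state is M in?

q1 --x--> q1
q1 --x--> q1
q1 --x--> q1
q1 --y--> q5
q5 --y--> q4
q4 --x--> q5
q5 --x--> q1

q1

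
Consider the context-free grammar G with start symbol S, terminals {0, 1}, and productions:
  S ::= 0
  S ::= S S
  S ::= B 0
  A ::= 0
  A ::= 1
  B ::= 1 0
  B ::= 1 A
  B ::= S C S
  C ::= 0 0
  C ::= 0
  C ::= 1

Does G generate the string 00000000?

S ⇒ SS ⇒ SSS ⇒ SSSS ⇒ 0SSS ⇒ 0B0SS ⇒ 0SCS0SS ⇒ 00CS0SS ⇒ 0000S0SS ⇒ 000000SS ⇒ 0000000S ⇒ 00000000

yes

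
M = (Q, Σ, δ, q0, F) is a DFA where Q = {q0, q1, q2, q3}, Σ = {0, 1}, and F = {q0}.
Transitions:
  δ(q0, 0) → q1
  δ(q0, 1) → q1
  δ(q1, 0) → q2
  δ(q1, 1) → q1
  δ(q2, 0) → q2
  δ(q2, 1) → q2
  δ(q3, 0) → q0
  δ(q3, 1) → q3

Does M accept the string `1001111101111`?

rejected

q0 --1--> q1
q1 --0--> q2
q2 --0--> q2
q2 --1--> q2
q2 --1--> q2
q2 --1--> q2
q2 --1--> q2
q2 --1--> q2
q2 --0--> q2
q2 --1--> q2
q2 --1--> q2
q2 --1--> q2
q2 --1--> q2
End in state q2, which is not an accepting state.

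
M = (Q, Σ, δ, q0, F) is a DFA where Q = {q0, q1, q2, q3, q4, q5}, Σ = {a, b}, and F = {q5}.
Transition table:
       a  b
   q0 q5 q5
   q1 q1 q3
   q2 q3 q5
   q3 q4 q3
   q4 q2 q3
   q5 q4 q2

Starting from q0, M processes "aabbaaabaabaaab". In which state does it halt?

q3

q0 --a--> q5
q5 --a--> q4
q4 --b--> q3
q3 --b--> q3
q3 --a--> q4
q4 --a--> q2
q2 --a--> q3
q3 --b--> q3
q3 --a--> q4
q4 --a--> q2
q2 --b--> q5
q5 --a--> q4
q4 --a--> q2
q2 --a--> q3
q3 --b--> q3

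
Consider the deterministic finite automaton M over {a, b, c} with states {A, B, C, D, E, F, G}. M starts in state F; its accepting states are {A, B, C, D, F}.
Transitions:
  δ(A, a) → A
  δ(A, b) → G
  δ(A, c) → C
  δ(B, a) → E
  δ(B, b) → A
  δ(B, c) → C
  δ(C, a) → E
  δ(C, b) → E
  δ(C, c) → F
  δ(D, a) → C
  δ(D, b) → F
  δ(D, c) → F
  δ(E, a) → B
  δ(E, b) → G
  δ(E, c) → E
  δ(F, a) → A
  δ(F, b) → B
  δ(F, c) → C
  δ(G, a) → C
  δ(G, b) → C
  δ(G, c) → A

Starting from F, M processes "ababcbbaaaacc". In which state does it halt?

F --a--> A
A --b--> G
G --a--> C
C --b--> E
E --c--> E
E --b--> G
G --b--> C
C --a--> E
E --a--> B
B --a--> E
E --a--> B
B --c--> C
C --c--> F

F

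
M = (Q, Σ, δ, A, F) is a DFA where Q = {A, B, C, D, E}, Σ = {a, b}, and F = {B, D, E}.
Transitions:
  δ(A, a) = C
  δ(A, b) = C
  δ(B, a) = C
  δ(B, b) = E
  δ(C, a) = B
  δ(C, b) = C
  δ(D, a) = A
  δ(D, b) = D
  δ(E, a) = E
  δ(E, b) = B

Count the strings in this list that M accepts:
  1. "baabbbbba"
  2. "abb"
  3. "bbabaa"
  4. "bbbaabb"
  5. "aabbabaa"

"baabbbbba": accepted
"abb": rejected
"bbabaa": accepted
"bbbaabb": rejected
"aabbabaa": rejected

2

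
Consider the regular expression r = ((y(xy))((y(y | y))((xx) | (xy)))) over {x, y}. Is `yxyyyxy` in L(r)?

yes

Split as yxy·yyxy: (y(xy)) matches yxy and ((y(y|y))((xx)|(xy))) matches yyxy.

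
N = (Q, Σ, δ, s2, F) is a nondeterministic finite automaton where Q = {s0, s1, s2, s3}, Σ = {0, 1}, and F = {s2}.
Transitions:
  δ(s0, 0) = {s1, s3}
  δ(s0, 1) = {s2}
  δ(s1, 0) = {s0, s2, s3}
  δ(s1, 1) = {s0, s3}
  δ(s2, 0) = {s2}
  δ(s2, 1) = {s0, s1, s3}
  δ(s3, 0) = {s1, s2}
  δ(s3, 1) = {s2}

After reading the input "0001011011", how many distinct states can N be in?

4

Start: {s2}
read 0: {s2}
read 0: {s2}
read 0: {s2}
read 1: {s0, s1, s3}
read 0: {s0, s1, s2, s3}
read 1: {s0, s1, s2, s3}
read 1: {s0, s1, s2, s3}
read 0: {s0, s1, s2, s3}
read 1: {s0, s1, s2, s3}
read 1: {s0, s1, s2, s3}
Final reachable set {s0, s1, s2, s3} has 4 states.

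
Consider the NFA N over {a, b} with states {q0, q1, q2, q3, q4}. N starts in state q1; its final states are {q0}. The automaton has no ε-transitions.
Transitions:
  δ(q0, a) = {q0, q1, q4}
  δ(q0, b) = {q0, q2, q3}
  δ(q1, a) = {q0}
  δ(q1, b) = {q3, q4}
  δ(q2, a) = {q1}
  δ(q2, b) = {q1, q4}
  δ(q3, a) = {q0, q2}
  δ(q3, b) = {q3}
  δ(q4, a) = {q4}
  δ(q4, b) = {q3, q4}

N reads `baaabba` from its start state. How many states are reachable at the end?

Start: {q1}
read b: {q3, q4}
read a: {q0, q2, q4}
read a: {q0, q1, q4}
read a: {q0, q1, q4}
read b: {q0, q2, q3, q4}
read b: {q0, q1, q2, q3, q4}
read a: {q0, q1, q2, q4}
Final reachable set {q0, q1, q2, q4} has 4 states.

4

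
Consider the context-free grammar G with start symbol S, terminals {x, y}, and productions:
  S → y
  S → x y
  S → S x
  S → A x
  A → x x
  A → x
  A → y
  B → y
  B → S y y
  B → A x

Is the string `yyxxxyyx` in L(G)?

no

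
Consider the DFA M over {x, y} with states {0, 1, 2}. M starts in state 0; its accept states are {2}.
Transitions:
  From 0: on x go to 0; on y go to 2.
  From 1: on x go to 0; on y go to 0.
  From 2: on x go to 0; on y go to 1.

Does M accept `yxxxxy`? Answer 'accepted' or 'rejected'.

0 --y--> 2
2 --x--> 0
0 --x--> 0
0 --x--> 0
0 --x--> 0
0 --y--> 2
End in state 2, which is an accepting state.

accepted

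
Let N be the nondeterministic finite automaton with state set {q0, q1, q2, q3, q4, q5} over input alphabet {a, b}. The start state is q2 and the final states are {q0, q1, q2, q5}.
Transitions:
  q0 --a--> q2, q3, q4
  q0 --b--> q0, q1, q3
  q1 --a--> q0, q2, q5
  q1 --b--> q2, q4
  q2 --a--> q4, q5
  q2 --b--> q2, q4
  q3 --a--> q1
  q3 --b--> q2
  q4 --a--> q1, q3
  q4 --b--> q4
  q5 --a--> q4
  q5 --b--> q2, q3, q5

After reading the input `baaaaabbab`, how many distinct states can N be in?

Start: {q2}
read b: {q2, q4}
read a: {q1, q3, q4, q5}
read a: {q0, q1, q2, q3, q4, q5}
read a: {q0, q1, q2, q3, q4, q5}
read a: {q0, q1, q2, q3, q4, q5}
read a: {q0, q1, q2, q3, q4, q5}
read b: {q0, q1, q2, q3, q4, q5}
read b: {q0, q1, q2, q3, q4, q5}
read a: {q0, q1, q2, q3, q4, q5}
read b: {q0, q1, q2, q3, q4, q5}
Final reachable set {q0, q1, q2, q3, q4, q5} has 6 states.

6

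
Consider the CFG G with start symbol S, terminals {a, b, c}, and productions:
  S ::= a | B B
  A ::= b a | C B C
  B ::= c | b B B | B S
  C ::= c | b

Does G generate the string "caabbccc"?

yes

S ⇒ BB ⇒ BSB ⇒ BSSB ⇒ cSSB ⇒ caSB ⇒ caaB ⇒ caabBB ⇒ caabbBBB ⇒ caabbcBB ⇒ caabbccB ⇒ caabbccc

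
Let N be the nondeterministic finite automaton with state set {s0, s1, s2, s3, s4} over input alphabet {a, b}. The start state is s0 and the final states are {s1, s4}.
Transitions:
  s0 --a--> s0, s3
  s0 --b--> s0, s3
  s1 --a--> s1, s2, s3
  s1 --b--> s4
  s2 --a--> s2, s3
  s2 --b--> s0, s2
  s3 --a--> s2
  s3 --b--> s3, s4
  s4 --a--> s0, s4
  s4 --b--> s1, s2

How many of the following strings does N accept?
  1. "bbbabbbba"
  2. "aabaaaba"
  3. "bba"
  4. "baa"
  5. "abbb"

4

"bbbabbbba": accepted
"aabaaaba": accepted
"bba": accepted
"baa": rejected
"abbb": accepted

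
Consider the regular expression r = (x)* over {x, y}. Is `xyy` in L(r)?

no

xyy cannot be split into zero or more pieces each matching x.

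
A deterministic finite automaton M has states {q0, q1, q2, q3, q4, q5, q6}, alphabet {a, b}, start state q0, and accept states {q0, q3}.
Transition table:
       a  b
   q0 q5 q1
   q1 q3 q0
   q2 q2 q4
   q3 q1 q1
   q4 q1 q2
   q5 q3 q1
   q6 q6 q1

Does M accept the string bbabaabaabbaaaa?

q0 --b--> q1
q1 --b--> q0
q0 --a--> q5
q5 --b--> q1
q1 --a--> q3
q3 --a--> q1
q1 --b--> q0
q0 --a--> q5
q5 --a--> q3
q3 --b--> q1
q1 --b--> q0
q0 --a--> q5
q5 --a--> q3
q3 --a--> q1
q1 --a--> q3
End in state q3, which is an accepting state.

accepted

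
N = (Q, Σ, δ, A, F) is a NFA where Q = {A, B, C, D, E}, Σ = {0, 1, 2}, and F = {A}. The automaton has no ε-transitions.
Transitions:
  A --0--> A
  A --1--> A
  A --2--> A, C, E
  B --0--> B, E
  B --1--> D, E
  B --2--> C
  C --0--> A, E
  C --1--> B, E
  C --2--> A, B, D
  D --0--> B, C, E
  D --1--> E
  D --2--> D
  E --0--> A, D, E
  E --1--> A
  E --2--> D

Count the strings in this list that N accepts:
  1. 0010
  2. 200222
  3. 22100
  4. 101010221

4

0010: accepted
200222: accepted
22100: accepted
101010221: accepted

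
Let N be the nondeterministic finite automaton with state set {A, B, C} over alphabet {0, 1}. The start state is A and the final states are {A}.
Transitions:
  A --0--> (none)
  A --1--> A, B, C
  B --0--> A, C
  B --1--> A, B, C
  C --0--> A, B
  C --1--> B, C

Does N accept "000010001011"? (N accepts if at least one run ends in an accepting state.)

rejected

Start: {A}
read 0: {}
The reachable set is empty and stays empty for the remaining 11 symbols.
Reachable ∩ accepting = {} — empty.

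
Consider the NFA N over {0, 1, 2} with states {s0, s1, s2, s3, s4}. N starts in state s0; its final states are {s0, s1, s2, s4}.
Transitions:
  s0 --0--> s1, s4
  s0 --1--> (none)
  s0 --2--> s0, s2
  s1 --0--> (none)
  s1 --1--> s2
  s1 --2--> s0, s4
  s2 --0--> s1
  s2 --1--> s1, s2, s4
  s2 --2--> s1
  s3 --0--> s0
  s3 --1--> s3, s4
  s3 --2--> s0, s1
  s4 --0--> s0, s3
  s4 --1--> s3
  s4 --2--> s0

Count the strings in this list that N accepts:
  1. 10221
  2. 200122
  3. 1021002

1

10221: rejected
200122: accepted
1021002: rejected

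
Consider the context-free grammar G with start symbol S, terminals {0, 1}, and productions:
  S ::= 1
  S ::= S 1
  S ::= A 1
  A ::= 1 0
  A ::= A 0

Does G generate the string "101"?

yes

S ⇒ A1 ⇒ 101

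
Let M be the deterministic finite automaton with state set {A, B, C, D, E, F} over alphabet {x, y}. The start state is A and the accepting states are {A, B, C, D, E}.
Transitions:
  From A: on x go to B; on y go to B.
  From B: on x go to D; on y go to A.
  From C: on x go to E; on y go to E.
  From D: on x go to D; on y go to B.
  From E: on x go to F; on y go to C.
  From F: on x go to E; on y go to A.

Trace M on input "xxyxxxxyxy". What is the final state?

A --x--> B
B --x--> D
D --y--> B
B --x--> D
D --x--> D
D --x--> D
D --x--> D
D --y--> B
B --x--> D
D --y--> B

B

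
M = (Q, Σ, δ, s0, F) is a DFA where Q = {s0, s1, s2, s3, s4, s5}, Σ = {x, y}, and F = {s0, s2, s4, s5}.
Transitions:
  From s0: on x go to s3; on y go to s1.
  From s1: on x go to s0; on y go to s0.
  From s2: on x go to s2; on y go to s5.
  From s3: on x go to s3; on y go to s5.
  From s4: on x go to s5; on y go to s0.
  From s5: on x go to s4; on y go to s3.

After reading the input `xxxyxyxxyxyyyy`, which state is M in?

s0 --x--> s3
s3 --x--> s3
s3 --x--> s3
s3 --y--> s5
s5 --x--> s4
s4 --y--> s0
s0 --x--> s3
s3 --x--> s3
s3 --y--> s5
s5 --x--> s4
s4 --y--> s0
s0 --y--> s1
s1 --y--> s0
s0 --y--> s1

s1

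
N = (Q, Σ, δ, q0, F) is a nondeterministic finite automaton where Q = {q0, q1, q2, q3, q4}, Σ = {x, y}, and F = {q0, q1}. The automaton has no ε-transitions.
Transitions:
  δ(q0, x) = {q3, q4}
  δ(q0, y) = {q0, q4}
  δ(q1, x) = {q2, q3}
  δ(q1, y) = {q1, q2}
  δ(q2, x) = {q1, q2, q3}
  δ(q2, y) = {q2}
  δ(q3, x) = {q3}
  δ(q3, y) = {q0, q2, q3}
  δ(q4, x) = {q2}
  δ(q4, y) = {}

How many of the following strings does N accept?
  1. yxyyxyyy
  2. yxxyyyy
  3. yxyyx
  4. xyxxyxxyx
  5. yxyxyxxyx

5

yxyyxyyy: accepted
yxxyyyy: accepted
yxyyx: accepted
xyxxyxxyx: accepted
yxyxyxxyx: accepted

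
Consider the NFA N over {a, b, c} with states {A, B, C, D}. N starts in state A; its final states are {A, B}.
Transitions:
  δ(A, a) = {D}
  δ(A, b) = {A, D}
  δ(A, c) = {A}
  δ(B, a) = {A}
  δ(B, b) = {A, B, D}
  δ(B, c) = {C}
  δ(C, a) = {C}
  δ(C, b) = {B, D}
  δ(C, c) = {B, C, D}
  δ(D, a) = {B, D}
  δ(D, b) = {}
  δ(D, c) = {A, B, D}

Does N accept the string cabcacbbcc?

Start: {A}
read c: {A}
read a: {D}
read b: {}
The reachable set is empty and stays empty for the remaining 7 symbols.
Reachable ∩ accepting = {} — empty.

rejected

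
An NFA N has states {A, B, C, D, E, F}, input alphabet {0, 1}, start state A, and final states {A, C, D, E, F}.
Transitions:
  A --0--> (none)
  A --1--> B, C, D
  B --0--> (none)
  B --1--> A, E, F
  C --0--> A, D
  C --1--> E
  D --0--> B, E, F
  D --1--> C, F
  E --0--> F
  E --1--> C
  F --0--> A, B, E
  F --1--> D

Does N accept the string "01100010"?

Start: {A}
read 0: {}
The reachable set is empty and stays empty for the remaining 7 symbols.
Reachable ∩ accepting = {} — empty.

rejected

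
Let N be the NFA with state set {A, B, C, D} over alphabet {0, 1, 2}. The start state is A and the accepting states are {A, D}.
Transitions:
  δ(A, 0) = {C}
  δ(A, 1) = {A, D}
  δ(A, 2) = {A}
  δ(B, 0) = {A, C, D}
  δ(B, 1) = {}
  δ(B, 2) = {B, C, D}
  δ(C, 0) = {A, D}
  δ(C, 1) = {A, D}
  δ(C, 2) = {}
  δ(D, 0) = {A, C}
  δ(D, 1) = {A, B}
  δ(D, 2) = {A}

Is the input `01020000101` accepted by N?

accepted

Start: {A}
read 0: {C}
read 1: {A, D}
read 0: {A, C}
read 2: {A}
read 0: {C}
read 0: {A, D}
read 0: {A, C}
read 0: {A, C, D}
read 1: {A, B, D}
read 0: {A, C, D}
read 1: {A, B, D}
Reachable ∩ accepting = {A, D} — nonempty.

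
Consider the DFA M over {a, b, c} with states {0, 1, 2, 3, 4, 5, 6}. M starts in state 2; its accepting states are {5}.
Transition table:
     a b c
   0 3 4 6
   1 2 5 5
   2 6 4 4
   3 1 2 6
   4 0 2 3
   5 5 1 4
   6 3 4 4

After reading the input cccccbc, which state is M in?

4

2 --c--> 4
4 --c--> 3
3 --c--> 6
6 --c--> 4
4 --c--> 3
3 --b--> 2
2 --c--> 4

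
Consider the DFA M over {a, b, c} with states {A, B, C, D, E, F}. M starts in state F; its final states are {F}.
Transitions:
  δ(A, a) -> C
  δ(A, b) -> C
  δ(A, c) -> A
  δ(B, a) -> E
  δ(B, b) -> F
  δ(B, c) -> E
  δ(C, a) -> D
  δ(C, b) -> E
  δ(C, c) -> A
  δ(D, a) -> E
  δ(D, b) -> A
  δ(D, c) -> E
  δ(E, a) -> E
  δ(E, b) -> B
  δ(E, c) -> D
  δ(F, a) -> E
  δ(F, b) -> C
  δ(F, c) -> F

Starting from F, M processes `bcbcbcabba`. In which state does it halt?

F --b--> C
C --c--> A
A --b--> C
C --c--> A
A --b--> C
C --c--> A
A --a--> C
C --b--> E
E --b--> B
B --a--> E

E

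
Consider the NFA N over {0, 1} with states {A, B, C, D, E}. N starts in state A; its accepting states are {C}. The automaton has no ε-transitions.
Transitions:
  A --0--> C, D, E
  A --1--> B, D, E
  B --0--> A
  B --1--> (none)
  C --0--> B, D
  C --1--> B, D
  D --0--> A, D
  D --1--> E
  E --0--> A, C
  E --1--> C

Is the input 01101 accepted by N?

rejected

Start: {A}
read 0: {C, D, E}
read 1: {B, C, D, E}
read 1: {B, C, D, E}
read 0: {A, B, C, D}
read 1: {B, D, E}
Reachable ∩ accepting = {} — empty.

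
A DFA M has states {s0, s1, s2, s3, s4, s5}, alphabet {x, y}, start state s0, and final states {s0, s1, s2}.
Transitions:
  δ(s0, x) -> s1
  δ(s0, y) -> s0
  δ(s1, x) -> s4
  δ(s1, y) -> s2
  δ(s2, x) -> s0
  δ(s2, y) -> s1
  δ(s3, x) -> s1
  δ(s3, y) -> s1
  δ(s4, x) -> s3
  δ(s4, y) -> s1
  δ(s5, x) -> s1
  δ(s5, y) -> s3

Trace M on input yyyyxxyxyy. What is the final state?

s0 --y--> s0
s0 --y--> s0
s0 --y--> s0
s0 --y--> s0
s0 --x--> s1
s1 --x--> s4
s4 --y--> s1
s1 --x--> s4
s4 --y--> s1
s1 --y--> s2

s2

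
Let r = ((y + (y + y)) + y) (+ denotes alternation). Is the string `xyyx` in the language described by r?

Neither (y+(y+y)) nor y matches xyyx.

no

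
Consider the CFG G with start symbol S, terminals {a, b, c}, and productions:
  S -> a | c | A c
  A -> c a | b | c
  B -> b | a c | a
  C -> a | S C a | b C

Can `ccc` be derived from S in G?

no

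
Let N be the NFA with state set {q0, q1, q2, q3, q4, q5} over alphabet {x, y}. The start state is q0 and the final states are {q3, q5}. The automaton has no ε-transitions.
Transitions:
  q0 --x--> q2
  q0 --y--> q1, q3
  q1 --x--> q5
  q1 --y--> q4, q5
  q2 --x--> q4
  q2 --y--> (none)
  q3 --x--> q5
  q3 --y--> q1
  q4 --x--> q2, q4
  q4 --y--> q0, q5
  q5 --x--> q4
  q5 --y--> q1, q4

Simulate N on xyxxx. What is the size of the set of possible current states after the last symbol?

0

Start: {q0}
read x: {q2}
read y: {}
The reachable set is empty and stays empty for the remaining 3 symbols.
Final reachable set {} has 0 states.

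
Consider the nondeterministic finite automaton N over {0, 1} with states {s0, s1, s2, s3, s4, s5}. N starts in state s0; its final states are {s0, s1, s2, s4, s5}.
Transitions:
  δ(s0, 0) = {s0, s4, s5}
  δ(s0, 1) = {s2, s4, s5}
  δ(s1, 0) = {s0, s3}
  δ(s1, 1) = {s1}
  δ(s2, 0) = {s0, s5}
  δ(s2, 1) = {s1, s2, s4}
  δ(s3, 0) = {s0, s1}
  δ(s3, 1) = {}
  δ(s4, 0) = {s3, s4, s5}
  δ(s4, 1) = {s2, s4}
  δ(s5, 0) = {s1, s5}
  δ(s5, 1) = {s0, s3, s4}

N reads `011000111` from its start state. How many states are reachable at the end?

Start: {s0}
read 0: {s0, s4, s5}
read 1: {s0, s2, s3, s4, s5}
read 1: {s0, s1, s2, s3, s4, s5}
read 0: {s0, s1, s3, s4, s5}
read 0: {s0, s1, s3, s4, s5}
read 0: {s0, s1, s3, s4, s5}
read 1: {s0, s1, s2, s3, s4, s5}
read 1: {s0, s1, s2, s3, s4, s5}
read 1: {s0, s1, s2, s3, s4, s5}
Final reachable set {s0, s1, s2, s3, s4, s5} has 6 states.

6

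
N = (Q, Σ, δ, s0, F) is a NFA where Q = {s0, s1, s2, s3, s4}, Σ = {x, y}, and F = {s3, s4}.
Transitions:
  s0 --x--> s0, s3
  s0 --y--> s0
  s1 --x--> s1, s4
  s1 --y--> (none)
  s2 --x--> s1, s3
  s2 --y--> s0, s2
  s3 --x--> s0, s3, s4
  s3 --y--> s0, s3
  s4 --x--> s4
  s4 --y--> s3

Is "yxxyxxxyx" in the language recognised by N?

Start: {s0}
read y: {s0}
read x: {s0, s3}
read x: {s0, s3, s4}
read y: {s0, s3}
read x: {s0, s3, s4}
read x: {s0, s3, s4}
read x: {s0, s3, s4}
read y: {s0, s3}
read x: {s0, s3, s4}
Reachable ∩ accepting = {s3, s4} — nonempty.

accepted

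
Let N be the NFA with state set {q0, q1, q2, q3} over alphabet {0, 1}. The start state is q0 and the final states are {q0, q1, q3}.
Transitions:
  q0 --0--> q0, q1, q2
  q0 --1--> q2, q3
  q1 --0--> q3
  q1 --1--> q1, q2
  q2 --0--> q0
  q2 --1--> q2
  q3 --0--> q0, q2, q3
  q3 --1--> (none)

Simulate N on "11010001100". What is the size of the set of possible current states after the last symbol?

Start: {q0}
read 1: {q2, q3}
read 1: {q2}
read 0: {q0}
read 1: {q2, q3}
read 0: {q0, q2, q3}
read 0: {q0, q1, q2, q3}
read 0: {q0, q1, q2, q3}
read 1: {q1, q2, q3}
read 1: {q1, q2}
read 0: {q0, q3}
read 0: {q0, q1, q2, q3}
Final reachable set {q0, q1, q2, q3} has 4 states.

4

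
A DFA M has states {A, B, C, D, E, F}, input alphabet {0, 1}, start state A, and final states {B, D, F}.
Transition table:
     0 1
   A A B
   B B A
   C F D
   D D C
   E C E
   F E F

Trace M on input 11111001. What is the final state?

A

A --1--> B
B --1--> A
A --1--> B
B --1--> A
A --1--> B
B --0--> B
B --0--> B
B --1--> A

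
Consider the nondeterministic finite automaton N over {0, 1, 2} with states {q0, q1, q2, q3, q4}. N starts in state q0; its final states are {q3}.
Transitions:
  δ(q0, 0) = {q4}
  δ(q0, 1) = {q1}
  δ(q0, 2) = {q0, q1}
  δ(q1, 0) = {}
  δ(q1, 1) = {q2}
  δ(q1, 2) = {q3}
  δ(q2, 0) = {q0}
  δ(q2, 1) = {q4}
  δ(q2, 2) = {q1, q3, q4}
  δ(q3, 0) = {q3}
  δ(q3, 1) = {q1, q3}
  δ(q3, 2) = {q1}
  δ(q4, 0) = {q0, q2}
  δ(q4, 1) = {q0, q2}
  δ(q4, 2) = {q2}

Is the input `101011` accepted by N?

Start: {q0}
read 1: {q1}
read 0: {}
The reachable set is empty and stays empty for the remaining 4 symbols.
Reachable ∩ accepting = {} — empty.

rejected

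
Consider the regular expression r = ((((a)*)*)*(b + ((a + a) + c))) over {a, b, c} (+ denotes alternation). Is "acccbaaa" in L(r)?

No split of acccbaaa into u·v has (((a)*)*)* matching u and (b+((a+a)+c)) matching v.

no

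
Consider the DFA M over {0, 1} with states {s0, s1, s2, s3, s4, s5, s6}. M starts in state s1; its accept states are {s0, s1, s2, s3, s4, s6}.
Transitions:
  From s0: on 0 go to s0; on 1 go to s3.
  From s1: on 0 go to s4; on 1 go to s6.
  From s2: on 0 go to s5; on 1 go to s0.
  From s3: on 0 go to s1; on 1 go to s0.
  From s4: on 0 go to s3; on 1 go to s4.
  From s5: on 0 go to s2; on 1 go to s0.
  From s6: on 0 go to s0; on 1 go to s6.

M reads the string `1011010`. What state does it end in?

s1

s1 --1--> s6
s6 --0--> s0
s0 --1--> s3
s3 --1--> s0
s0 --0--> s0
s0 --1--> s3
s3 --0--> s1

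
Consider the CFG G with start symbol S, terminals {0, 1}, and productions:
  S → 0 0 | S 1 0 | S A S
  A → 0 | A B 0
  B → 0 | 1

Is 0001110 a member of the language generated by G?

no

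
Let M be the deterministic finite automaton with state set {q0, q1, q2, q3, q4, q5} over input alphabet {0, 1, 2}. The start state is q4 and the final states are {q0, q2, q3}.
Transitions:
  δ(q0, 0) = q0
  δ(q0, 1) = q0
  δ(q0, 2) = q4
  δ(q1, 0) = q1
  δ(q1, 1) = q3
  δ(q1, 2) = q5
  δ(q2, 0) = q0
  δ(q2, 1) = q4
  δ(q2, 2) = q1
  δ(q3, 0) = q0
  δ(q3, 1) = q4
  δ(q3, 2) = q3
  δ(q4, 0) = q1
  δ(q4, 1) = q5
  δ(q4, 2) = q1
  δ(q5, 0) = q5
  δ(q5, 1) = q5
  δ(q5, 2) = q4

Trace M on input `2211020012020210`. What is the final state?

q5

q4 --2--> q1
q1 --2--> q5
q5 --1--> q5
q5 --1--> q5
q5 --0--> q5
q5 --2--> q4
q4 --0--> q1
q1 --0--> q1
q1 --1--> q3
q3 --2--> q3
q3 --0--> q0
q0 --2--> q4
q4 --0--> q1
q1 --2--> q5
q5 --1--> q5
q5 --0--> q5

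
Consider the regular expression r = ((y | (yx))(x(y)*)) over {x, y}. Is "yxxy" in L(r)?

Split as yx·xy: (y|(yx)) matches yx and (x(y)*) matches xy.

yes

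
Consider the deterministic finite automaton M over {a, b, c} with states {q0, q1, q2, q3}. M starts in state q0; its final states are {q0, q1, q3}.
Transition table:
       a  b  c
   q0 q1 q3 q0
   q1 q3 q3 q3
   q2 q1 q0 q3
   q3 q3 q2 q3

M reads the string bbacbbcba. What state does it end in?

q3

q0 --b--> q3
q3 --b--> q2
q2 --a--> q1
q1 --c--> q3
q3 --b--> q2
q2 --b--> q0
q0 --c--> q0
q0 --b--> q3
q3 --a--> q3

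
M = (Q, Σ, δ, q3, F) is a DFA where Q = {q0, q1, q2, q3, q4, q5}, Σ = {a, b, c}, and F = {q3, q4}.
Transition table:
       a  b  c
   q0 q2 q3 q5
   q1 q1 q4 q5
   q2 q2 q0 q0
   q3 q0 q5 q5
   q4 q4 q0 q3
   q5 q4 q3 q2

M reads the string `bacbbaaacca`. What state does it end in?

q3 --b--> q5
q5 --a--> q4
q4 --c--> q3
q3 --b--> q5
q5 --b--> q3
q3 --a--> q0
q0 --a--> q2
q2 --a--> q2
q2 --c--> q0
q0 --c--> q5
q5 --a--> q4

q4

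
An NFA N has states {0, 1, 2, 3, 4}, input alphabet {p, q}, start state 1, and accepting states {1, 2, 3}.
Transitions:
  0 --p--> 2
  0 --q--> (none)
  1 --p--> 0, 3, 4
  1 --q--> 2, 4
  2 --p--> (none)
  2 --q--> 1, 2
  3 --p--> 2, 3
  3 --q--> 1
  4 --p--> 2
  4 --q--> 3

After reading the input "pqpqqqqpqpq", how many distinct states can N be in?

3

Start: {1}
read p: {0, 3, 4}
read q: {1, 3}
read p: {0, 2, 3, 4}
read q: {1, 2, 3}
read q: {1, 2, 4}
read q: {1, 2, 3, 4}
read q: {1, 2, 3, 4}
read p: {0, 2, 3, 4}
read q: {1, 2, 3}
read p: {0, 2, 3, 4}
read q: {1, 2, 3}
Final reachable set {1, 2, 3} has 3 states.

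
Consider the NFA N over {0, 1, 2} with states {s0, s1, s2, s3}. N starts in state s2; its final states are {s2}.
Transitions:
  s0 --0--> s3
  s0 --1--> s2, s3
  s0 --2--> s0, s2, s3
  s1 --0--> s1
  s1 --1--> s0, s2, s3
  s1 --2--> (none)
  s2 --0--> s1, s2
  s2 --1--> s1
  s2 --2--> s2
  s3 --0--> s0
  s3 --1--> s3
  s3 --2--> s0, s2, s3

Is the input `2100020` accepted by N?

Start: {s2}
read 2: {s2}
read 1: {s1}
read 0: {s1}
read 0: {s1}
read 0: {s1}
read 2: {}
The reachable set is empty and stays empty for the remaining 1 symbol.
Reachable ∩ accepting = {} — empty.

rejected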